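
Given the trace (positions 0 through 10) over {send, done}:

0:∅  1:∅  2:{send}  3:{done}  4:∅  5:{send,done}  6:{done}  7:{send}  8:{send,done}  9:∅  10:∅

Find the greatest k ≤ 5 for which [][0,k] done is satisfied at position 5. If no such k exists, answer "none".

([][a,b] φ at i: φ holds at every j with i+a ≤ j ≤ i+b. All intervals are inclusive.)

done must hold from j=5 onward; find where it first fails.
  j=5: holds
  j=6: holds
  j=7: fails
Holds on [5,6], so largest k = 1.

1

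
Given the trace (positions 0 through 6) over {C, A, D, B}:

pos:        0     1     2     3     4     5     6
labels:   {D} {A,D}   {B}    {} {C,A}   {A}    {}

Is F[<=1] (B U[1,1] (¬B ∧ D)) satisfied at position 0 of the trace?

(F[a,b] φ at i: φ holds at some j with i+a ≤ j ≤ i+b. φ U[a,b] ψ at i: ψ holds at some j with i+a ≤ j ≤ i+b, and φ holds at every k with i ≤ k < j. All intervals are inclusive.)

Check (B U[1,1] (¬B ∧ D)) at each j in [0,1]:
  j=0: fails
  j=1: fails
No position in the window satisfies it → formula fails.

False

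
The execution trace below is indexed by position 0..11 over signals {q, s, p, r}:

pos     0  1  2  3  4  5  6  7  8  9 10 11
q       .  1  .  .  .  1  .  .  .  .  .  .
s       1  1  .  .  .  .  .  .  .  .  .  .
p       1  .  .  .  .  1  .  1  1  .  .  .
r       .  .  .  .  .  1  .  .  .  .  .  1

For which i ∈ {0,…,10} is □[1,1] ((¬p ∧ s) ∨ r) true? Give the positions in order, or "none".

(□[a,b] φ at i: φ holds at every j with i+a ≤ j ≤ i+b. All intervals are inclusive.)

0, 4, 10

Evaluate at each i in [0,10]:
  i=0: ✓ (all of [1,1])
  i=1: ✗ (fails at j=2)
  i=2: ✗ (fails at j=3)
  i=3: ✗ (fails at j=4)
  i=4: ✓ (all of [5,5])
  i=5: ✗ (fails at j=6)
  i=6: ✗ (fails at j=7)
  i=7: ✗ (fails at j=8)
  i=8: ✗ (fails at j=9)
  i=9: ✗ (fails at j=10)
  i=10: ✓ (all of [11,11])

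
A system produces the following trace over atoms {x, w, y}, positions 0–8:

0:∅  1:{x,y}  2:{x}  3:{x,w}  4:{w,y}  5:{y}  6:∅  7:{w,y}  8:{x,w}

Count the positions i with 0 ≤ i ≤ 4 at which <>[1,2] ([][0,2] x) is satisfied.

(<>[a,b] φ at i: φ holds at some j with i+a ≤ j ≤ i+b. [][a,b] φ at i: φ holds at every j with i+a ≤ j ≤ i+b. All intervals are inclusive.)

Evaluate at each i in [0,4]:
  i=0: ✓ (witness j=1)
  i=1: ✗ (none in [2,3])
  i=2: ✗ (none in [3,4])
  i=3: ✗ (none in [4,5])
  i=4: ✗ (none in [5,6])
Positions where it holds: {0} → 1.

1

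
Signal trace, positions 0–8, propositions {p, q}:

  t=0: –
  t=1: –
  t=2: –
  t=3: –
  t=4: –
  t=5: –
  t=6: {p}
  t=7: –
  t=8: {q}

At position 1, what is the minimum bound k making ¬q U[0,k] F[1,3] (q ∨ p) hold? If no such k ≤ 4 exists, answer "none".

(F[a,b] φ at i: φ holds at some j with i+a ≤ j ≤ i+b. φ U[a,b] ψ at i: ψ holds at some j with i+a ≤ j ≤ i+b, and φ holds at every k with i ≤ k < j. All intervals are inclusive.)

Need earliest j ≥ 1 with F[1,3] (q ∨ p), and ¬q at every k in [1,j-1].
  j=1: rhs fails.
  j=2: rhs fails.
  j=3: rhs holds; lhs holds on [1,2]. k = 2.

2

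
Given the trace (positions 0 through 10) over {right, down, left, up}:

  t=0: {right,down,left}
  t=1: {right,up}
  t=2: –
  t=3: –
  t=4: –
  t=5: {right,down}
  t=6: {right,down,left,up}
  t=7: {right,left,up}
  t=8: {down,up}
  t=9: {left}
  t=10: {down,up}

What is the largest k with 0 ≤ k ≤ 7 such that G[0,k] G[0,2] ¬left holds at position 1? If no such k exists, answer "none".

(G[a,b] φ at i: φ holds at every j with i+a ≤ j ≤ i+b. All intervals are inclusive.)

2

G[0,2] ¬left must hold from j=1 onward; find where it first fails.
  j=1: holds
  j=2: holds
  j=3: holds
  j=4: fails
Holds on [1,3], so largest k = 2.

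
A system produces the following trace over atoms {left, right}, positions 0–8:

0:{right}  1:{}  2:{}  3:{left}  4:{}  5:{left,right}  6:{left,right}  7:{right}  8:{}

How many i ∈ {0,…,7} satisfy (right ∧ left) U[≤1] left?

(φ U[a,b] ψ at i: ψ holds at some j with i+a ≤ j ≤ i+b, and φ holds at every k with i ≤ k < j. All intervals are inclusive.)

Evaluate at each i in [0,7]:
  i=0: ✗ (no rhs in [0,1])
  i=1: ✗ (no rhs in [1,2])
  i=2: ✗ (lhs fails at k=2 before rhs at j=3)
  i=3: ✓ (rhs at j=3)
  i=4: ✗ (lhs fails at k=4 before rhs at j=5)
  i=5: ✓ (rhs at j=5)
  i=6: ✓ (rhs at j=6)
  i=7: ✗ (no rhs in [7,8])
Positions where it holds: {3, 5, 6} → 3.

3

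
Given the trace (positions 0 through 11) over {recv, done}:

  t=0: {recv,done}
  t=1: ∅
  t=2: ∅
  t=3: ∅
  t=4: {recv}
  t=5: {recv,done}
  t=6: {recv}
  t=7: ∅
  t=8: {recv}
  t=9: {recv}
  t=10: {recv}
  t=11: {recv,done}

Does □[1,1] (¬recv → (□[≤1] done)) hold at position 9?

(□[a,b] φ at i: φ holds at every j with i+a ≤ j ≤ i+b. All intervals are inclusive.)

Holds

Check (¬recv → (□[≤1] done)) at every j in [10,10]:
  j=10: antecedent false → ✓
All positions satisfy it → formula holds.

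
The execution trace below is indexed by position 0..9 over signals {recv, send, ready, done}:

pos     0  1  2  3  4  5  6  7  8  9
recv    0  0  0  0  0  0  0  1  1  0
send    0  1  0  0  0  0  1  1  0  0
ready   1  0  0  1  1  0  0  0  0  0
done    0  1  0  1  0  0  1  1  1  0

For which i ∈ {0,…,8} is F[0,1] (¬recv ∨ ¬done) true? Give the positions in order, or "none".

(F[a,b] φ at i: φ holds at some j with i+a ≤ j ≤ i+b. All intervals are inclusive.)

0, 1, 2, 3, 4, 5, 6, 8

Evaluate at each i in [0,8]:
  i=0: ✓ (witness j=0)
  i=1: ✓ (witness j=1)
  i=2: ✓ (witness j=2)
  i=3: ✓ (witness j=3)
  i=4: ✓ (witness j=4)
  i=5: ✓ (witness j=5)
  i=6: ✓ (witness j=6)
  i=7: ✗ (none in [7,8])
  i=8: ✓ (witness j=9)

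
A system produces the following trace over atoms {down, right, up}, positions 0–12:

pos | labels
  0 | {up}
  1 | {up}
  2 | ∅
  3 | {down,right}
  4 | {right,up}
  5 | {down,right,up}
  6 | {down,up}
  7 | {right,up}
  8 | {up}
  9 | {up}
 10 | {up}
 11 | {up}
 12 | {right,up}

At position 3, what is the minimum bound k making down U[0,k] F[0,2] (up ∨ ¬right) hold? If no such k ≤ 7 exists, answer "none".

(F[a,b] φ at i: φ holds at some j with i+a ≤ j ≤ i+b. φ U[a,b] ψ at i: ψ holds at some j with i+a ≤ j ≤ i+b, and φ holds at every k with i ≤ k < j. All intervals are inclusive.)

0

Need earliest j ≥ 3 with F[0,2] (up ∨ ¬right), and down at every k in [3,j-1].
  j=3: rhs holds (empty prefix). k = 0.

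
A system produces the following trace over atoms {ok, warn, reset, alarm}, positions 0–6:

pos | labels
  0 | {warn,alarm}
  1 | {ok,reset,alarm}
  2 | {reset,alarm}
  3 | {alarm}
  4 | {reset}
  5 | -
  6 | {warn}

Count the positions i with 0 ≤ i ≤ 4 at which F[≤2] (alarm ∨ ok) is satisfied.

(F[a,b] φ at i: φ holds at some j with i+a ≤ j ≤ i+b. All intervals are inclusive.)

Evaluate at each i in [0,4]:
  i=0: ✓ (witness j=0)
  i=1: ✓ (witness j=1)
  i=2: ✓ (witness j=2)
  i=3: ✓ (witness j=3)
  i=4: ✗ (none in [4,6])
Positions where it holds: {0, 1, 2, 3} → 4.

4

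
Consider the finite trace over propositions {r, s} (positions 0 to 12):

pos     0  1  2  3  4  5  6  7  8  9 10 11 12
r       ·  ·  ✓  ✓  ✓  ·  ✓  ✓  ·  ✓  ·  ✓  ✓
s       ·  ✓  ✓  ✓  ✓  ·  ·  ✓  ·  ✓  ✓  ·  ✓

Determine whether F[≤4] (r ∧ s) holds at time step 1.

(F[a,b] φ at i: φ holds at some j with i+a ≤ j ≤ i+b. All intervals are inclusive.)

True

Check (r ∧ s) at each j in [1,5]:
  j=1: false
  j=2: true
  j=3: true
  j=4: true
  j=5: false
Found at j=2 → formula holds.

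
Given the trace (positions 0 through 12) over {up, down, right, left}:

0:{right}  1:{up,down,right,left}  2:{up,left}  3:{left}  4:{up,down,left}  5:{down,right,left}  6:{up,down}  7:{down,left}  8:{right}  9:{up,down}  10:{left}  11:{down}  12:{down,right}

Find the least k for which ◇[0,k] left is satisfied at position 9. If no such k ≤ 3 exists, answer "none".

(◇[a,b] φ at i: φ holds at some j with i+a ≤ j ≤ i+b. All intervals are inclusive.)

1

Scan j = 9,10,… for left:
  j=9: fails
  j=10: holds
First hit at j=10, so smallest k = 10-9 = 1.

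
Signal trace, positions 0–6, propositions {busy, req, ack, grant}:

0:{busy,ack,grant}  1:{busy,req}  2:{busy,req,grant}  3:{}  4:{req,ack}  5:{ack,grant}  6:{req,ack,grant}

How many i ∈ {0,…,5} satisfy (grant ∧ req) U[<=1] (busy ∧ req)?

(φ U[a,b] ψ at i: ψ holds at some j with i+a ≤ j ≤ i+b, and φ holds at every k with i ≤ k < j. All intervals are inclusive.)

2

Evaluate at each i in [0,5]:
  i=0: ✗ (lhs fails at k=0 before rhs at j=1)
  i=1: ✓ (rhs at j=1)
  i=2: ✓ (rhs at j=2)
  i=3: ✗ (no rhs in [3,4])
  i=4: ✗ (no rhs in [4,5])
  i=5: ✗ (no rhs in [5,6])
Positions where it holds: {1, 2} → 2.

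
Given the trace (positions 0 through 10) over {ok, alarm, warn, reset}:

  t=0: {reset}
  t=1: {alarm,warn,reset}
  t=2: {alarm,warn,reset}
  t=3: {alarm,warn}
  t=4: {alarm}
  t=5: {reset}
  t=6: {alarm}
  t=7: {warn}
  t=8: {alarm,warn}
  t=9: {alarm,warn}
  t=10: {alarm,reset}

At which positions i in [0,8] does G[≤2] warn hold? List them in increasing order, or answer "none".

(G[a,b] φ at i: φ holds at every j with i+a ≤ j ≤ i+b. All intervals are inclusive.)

1, 7

Evaluate at each i in [0,8]:
  i=0: ✗ (fails at j=0)
  i=1: ✓ (all of [1,3])
  i=2: ✗ (fails at j=4)
  i=3: ✗ (fails at j=4)
  i=4: ✗ (fails at j=4)
  i=5: ✗ (fails at j=5)
  i=6: ✗ (fails at j=6)
  i=7: ✓ (all of [7,9])
  i=8: ✗ (fails at j=10)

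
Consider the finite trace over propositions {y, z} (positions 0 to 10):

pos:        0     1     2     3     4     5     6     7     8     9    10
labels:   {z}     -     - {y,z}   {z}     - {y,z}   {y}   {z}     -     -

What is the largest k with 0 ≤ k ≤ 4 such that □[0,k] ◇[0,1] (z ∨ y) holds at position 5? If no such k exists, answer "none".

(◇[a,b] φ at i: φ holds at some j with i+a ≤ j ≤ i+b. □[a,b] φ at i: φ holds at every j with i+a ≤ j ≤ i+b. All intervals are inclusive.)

◇[0,1] (z ∨ y) must hold from j=5 onward; find where it first fails.
  j=5: holds
  j=6: holds
  j=7: holds
  j=8: holds
  j=9: fails
Holds on [5,8], so largest k = 3.

3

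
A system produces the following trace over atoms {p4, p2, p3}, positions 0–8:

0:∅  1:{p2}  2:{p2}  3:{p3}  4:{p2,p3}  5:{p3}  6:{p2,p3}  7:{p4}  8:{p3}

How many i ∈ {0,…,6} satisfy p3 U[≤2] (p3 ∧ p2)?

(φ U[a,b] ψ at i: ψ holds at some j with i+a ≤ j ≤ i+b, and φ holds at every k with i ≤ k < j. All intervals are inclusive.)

4

Evaluate at each i in [0,6]:
  i=0: ✗ (no rhs in [0,2])
  i=1: ✗ (no rhs in [1,3])
  i=2: ✗ (lhs fails at k=2 before rhs at j=4)
  i=3: ✓ (rhs at j=4; lhs holds on [3,3])
  i=4: ✓ (rhs at j=4)
  i=5: ✓ (rhs at j=6; lhs holds on [5,5])
  i=6: ✓ (rhs at j=6)
Positions where it holds: {3, 4, 5, 6} → 4.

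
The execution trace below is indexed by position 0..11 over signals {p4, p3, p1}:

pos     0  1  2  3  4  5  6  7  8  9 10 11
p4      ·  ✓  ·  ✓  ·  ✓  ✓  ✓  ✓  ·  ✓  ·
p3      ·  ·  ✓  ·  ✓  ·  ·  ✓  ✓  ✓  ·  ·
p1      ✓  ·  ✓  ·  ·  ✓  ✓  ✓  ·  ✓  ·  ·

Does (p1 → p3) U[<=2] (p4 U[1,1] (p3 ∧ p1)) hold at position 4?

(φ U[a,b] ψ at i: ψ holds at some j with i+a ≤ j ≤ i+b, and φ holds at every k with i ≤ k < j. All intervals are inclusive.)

Need some j in [4,6] with (p4 U[1,1] (p3 ∧ p1)), and (p1 → p3) at every k in [4,j-1].
  j=4: (p4 U[1,1] (p3 ∧ p1)) — fails.
  j=5: (p4 U[1,1] (p3 ∧ p1)) — fails.
  j=6: (p4 U[1,1] (p3 ∧ p1)) holds, but (p1 → p3) fails at k=5 → not this j.
No j in the window works → until fails.

False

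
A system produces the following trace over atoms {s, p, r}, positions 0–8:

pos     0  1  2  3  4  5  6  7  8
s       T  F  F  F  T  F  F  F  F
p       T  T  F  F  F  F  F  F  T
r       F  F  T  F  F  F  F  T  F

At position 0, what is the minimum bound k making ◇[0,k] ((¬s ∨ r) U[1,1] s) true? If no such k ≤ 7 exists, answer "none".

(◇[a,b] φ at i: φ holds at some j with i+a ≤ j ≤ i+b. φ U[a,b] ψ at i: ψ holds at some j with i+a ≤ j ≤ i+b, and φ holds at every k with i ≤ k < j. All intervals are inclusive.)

Scan j = 0,1,… for ((¬s ∨ r) U[1,1] s):
  j=0: fails
  j=1: fails
  j=2: fails
  j=3: holds
First hit at j=3, so smallest k = 3-0 = 3.

3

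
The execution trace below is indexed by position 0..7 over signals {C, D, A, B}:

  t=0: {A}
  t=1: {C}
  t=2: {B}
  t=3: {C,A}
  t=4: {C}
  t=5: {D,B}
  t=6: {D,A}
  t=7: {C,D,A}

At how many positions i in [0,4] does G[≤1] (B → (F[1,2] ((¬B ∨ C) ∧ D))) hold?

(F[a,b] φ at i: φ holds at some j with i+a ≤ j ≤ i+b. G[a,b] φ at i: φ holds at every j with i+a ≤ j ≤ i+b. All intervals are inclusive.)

Evaluate at each i in [0,4]:
  i=0: ✓ (all of [0,1])
  i=1: ✗ (fails at j=2)
  i=2: ✗ (fails at j=2)
  i=3: ✓ (all of [3,4])
  i=4: ✓ (all of [4,5])
Positions where it holds: {0, 3, 4} → 3.

3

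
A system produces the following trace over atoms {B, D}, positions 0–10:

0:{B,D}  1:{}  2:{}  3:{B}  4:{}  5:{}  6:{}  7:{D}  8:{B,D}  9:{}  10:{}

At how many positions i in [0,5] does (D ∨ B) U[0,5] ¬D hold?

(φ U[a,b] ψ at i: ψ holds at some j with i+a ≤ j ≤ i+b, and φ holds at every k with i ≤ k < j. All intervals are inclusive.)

6

Evaluate at each i in [0,5]:
  i=0: ✓ (rhs at j=1; lhs holds on [0,0])
  i=1: ✓ (rhs at j=1)
  i=2: ✓ (rhs at j=2)
  i=3: ✓ (rhs at j=3)
  i=4: ✓ (rhs at j=4)
  i=5: ✓ (rhs at j=5)
Positions where it holds: {0, 1, 2, 3, 4, 5} → 6.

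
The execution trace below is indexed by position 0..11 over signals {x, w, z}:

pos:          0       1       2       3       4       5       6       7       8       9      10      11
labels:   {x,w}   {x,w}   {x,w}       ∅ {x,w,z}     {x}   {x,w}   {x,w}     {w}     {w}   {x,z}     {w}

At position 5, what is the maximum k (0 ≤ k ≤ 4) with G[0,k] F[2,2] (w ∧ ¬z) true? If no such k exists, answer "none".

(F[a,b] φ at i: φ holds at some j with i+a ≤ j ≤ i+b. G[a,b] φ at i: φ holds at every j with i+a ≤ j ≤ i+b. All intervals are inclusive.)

F[2,2] (w ∧ ¬z) must hold from j=5 onward; find where it first fails.
  j=5: holds
  j=6: holds
  j=7: holds
  j=8: fails
Holds on [5,7], so largest k = 2.

2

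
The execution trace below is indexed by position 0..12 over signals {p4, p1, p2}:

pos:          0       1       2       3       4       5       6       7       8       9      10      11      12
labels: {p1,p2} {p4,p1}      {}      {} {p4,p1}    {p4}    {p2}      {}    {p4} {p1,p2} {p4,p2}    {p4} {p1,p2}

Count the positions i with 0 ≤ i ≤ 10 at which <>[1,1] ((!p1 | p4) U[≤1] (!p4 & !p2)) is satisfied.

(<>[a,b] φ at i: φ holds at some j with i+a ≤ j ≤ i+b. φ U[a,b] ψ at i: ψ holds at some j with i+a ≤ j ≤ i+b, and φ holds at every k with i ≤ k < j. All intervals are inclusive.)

Evaluate at each i in [0,10]:
  i=0: ✓ (witness j=1)
  i=1: ✓ (witness j=2)
  i=2: ✓ (witness j=3)
  i=3: ✗ (none in [4,4])
  i=4: ✗ (none in [5,5])
  i=5: ✓ (witness j=6)
  i=6: ✓ (witness j=7)
  i=7: ✗ (none in [8,8])
  i=8: ✗ (none in [9,9])
  i=9: ✗ (none in [10,10])
  i=10: ✗ (none in [11,11])
Positions where it holds: {0, 1, 2, 5, 6} → 5.

5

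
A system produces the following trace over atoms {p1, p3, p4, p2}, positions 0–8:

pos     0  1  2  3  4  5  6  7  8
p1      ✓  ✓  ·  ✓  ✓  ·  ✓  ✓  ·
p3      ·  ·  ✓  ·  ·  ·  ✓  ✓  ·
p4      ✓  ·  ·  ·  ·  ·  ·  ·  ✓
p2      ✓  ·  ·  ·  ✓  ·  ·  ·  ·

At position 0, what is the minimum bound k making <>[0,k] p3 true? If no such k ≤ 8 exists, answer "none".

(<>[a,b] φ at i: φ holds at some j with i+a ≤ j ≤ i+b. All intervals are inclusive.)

Scan j = 0,1,… for p3:
  j=0: fails
  j=1: fails
  j=2: holds
First hit at j=2, so smallest k = 2-0 = 2.

2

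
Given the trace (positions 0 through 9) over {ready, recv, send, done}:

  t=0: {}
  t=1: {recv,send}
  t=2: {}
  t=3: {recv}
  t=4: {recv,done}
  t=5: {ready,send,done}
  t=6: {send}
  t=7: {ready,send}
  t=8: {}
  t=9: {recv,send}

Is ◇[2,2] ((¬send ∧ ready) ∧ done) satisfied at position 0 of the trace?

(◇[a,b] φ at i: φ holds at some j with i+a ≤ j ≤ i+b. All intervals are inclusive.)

Check ((¬send ∧ ready) ∧ done) at each j in [2,2]:
  j=2: false
No position in the window satisfies it → formula fails.

Does not hold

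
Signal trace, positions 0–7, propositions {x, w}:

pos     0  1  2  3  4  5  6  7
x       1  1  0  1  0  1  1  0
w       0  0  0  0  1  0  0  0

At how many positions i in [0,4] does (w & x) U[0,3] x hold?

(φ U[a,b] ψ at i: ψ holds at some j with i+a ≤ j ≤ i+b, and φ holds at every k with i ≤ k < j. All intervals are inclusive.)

Evaluate at each i in [0,4]:
  i=0: ✓ (rhs at j=0)
  i=1: ✓ (rhs at j=1)
  i=2: ✗ (lhs fails at k=2 before rhs at j=3)
  i=3: ✓ (rhs at j=3)
  i=4: ✗ (lhs fails at k=4 before rhs at j=5)
Positions where it holds: {0, 1, 3} → 3.

3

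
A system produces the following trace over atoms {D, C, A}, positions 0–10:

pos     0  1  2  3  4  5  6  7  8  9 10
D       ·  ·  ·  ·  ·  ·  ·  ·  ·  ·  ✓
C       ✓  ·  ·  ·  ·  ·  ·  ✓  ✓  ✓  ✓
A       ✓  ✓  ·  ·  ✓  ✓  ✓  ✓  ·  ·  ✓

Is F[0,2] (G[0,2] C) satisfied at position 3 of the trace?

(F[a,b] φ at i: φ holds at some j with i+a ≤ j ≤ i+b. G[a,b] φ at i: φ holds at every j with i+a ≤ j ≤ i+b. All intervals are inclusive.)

Does not hold

Check G[0,2] C at each j in [3,5]:
  j=3: fails at 3
  j=4: fails at 4
  j=5: fails at 5
No position in the window satisfies it → formula fails.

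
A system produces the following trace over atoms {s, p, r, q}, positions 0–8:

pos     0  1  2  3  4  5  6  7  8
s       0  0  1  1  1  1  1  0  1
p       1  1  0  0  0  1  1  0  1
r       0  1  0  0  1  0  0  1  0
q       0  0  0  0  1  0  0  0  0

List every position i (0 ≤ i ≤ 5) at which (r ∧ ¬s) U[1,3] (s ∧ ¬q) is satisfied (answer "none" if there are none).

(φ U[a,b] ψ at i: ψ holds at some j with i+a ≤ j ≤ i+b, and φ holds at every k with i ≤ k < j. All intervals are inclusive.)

Evaluate at each i in [0,5]:
  i=0: ✗ (lhs fails at k=0 before rhs at j=2)
  i=1: ✓ (rhs at j=2; lhs holds on [1,1])
  i=2: ✗ (lhs fails at k=2 before rhs at j=3)
  i=3: ✗ (lhs fails at k=3 before rhs at j=5)
  i=4: ✗ (lhs fails at k=4 before rhs at j=5)
  i=5: ✗ (lhs fails at k=5 before rhs at j=6)

1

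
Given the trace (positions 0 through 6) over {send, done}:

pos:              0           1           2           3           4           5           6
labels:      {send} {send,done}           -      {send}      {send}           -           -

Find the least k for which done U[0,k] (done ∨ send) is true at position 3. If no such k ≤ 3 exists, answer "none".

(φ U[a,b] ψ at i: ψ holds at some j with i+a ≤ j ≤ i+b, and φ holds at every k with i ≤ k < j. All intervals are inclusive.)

0

Need earliest j ≥ 3 with (done ∨ send), and done at every k in [3,j-1].
  j=3: rhs holds (empty prefix). k = 0.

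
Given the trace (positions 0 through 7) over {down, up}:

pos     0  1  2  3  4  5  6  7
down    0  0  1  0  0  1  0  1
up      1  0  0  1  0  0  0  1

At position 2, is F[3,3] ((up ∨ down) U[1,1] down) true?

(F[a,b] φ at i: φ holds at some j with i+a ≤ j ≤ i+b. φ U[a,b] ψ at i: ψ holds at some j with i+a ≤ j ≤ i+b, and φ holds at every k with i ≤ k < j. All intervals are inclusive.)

False

Check ((up ∨ down) U[1,1] down) at each j in [5,5]:
  j=5: fails
No position in the window satisfies it → formula fails.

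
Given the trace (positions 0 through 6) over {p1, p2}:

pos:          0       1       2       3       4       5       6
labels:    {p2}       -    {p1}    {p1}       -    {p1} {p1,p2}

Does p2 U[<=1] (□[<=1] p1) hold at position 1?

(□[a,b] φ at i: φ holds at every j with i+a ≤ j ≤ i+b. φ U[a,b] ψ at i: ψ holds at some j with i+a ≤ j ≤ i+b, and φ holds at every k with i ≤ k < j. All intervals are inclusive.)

Need some j in [1,2] with □[<=1] p1, and p2 at every k in [1,j-1].
  j=1: □[<=1] p1 — fails at 1.
  j=2: □[<=1] p1 holds, but p2 fails at k=1 → not this j.
No j in the window works → until fails.

False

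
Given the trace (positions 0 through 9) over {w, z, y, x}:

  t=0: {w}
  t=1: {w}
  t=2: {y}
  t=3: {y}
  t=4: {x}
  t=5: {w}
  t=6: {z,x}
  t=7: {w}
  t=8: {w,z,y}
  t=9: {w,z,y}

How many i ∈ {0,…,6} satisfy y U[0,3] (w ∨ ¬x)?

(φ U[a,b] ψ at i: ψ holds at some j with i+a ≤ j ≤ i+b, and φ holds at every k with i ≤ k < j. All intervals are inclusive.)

5

Evaluate at each i in [0,6]:
  i=0: ✓ (rhs at j=0)
  i=1: ✓ (rhs at j=1)
  i=2: ✓ (rhs at j=2)
  i=3: ✓ (rhs at j=3)
  i=4: ✗ (lhs fails at k=4 before rhs at j=5)
  i=5: ✓ (rhs at j=5)
  i=6: ✗ (lhs fails at k=6 before rhs at j=7)
Positions where it holds: {0, 1, 2, 3, 5} → 5.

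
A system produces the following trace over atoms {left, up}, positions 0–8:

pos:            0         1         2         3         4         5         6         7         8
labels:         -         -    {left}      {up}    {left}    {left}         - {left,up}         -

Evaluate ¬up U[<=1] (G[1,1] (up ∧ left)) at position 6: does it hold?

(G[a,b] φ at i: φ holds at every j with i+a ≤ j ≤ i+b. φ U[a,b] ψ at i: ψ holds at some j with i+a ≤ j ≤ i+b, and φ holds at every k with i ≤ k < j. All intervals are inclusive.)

Need some j in [6,7] with G[1,1] (up ∧ left), and ¬up at every k in [6,j-1].
  j=6: G[1,1] (up ∧ left) holds; no prefix to check → satisfied.

Holds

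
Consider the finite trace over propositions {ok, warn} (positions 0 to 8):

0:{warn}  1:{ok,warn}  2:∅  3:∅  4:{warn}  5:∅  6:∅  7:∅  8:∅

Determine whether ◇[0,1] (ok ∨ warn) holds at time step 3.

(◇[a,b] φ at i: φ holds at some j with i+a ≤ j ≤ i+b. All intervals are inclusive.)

Holds

Check (ok ∨ warn) at each j in [3,4]:
  j=3: false
  j=4: true
Found at j=4 → formula holds.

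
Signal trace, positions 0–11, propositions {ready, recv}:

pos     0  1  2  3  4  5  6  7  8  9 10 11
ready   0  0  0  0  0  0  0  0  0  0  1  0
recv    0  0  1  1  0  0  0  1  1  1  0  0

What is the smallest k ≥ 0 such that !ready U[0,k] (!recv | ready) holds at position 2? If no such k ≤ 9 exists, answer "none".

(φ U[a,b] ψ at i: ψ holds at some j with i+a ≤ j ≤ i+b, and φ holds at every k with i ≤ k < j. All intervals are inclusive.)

Need earliest j ≥ 2 with (!recv | ready), and !ready at every k in [2,j-1].
  j=2: rhs fails.
  j=3: rhs fails.
  j=4: rhs holds; lhs holds on [2,3]. k = 2.

2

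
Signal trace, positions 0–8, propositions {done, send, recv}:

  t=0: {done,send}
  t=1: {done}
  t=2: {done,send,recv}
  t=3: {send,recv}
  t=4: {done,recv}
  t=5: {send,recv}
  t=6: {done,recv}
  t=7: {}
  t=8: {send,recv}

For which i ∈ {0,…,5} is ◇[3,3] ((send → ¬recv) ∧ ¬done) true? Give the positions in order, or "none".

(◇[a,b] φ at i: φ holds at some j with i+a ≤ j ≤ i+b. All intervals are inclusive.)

Evaluate at each i in [0,5]:
  i=0: ✗ (none in [3,3])
  i=1: ✗ (none in [4,4])
  i=2: ✗ (none in [5,5])
  i=3: ✗ (none in [6,6])
  i=4: ✓ (witness j=7)
  i=5: ✗ (none in [8,8])

4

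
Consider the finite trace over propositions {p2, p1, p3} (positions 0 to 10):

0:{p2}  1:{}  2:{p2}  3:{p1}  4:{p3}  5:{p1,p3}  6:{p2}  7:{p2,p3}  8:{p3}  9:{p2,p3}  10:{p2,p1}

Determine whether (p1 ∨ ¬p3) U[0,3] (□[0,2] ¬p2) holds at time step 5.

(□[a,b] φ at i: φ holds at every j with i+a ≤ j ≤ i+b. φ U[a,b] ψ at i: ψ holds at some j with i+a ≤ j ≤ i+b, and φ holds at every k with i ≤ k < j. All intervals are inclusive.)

Does not hold

Need some j in [5,8] with □[0,2] ¬p2, and (p1 ∨ ¬p3) at every k in [5,j-1].
  j=5: □[0,2] ¬p2 — fails at 6.
  j=6: □[0,2] ¬p2 — fails at 6.
  j=7: □[0,2] ¬p2 — fails at 7.
  j=8: □[0,2] ¬p2 — fails at 9.
No j in the window works → until fails.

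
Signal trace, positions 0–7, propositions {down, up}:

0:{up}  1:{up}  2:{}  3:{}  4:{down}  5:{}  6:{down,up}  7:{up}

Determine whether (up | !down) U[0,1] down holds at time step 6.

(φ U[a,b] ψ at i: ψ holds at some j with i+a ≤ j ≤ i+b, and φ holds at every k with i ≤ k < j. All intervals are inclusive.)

Yes

Need some j in [6,7] with down, and (up | !down) at every k in [6,j-1].
  j=6: down holds; no prefix to check → satisfied.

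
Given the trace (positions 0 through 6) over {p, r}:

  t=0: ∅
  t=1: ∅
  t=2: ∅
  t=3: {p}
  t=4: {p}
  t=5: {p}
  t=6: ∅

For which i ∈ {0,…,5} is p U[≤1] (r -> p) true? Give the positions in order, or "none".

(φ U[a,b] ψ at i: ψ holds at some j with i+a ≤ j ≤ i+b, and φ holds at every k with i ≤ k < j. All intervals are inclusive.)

0, 1, 2, 3, 4, 5

Evaluate at each i in [0,5]:
  i=0: ✓ (rhs at j=0)
  i=1: ✓ (rhs at j=1)
  i=2: ✓ (rhs at j=2)
  i=3: ✓ (rhs at j=3)
  i=4: ✓ (rhs at j=4)
  i=5: ✓ (rhs at j=5)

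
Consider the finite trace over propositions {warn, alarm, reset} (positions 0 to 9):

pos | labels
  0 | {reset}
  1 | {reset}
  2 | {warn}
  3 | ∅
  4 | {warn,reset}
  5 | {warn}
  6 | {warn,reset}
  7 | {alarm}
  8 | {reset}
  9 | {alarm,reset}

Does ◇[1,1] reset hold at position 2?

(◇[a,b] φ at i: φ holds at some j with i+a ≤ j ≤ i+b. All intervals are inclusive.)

Check reset at each j in [3,3]:
  j=3: false
No position in the window satisfies it → formula fails.

False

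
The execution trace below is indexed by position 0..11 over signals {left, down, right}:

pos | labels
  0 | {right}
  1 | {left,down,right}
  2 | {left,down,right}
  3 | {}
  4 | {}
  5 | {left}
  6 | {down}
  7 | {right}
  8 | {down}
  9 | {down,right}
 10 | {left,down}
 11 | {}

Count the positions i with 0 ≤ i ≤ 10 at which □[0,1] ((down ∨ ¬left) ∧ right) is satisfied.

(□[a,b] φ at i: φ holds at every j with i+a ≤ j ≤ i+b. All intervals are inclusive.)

Evaluate at each i in [0,10]:
  i=0: ✓ (all of [0,1])
  i=1: ✓ (all of [1,2])
  i=2: ✗ (fails at j=3)
  i=3: ✗ (fails at j=3)
  i=4: ✗ (fails at j=4)
  i=5: ✗ (fails at j=5)
  i=6: ✗ (fails at j=6)
  i=7: ✗ (fails at j=8)
  i=8: ✗ (fails at j=8)
  i=9: ✗ (fails at j=10)
  i=10: ✗ (fails at j=10)
Positions where it holds: {0, 1} → 2.

2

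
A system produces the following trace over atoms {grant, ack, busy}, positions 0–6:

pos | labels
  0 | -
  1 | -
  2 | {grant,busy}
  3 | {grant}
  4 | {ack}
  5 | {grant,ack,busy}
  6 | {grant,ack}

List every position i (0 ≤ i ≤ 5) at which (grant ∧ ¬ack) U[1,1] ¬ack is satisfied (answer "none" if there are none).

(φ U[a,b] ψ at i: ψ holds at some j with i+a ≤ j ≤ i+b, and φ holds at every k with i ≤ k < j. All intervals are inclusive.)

Evaluate at each i in [0,5]:
  i=0: ✗ (lhs fails at k=0 before rhs at j=1)
  i=1: ✗ (lhs fails at k=1 before rhs at j=2)
  i=2: ✓ (rhs at j=3; lhs holds on [2,2])
  i=3: ✗ (no rhs in [4,4])
  i=4: ✗ (no rhs in [5,5])
  i=5: ✗ (no rhs in [6,6])

2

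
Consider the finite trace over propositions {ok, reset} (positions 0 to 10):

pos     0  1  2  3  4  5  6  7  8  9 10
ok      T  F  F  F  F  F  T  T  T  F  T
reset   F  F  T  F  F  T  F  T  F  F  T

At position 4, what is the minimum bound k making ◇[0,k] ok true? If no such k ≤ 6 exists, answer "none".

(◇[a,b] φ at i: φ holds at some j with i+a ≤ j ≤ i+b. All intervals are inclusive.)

2

Scan j = 4,5,… for ok:
  j=4: fails
  j=5: fails
  j=6: holds
First hit at j=6, so smallest k = 6-4 = 2.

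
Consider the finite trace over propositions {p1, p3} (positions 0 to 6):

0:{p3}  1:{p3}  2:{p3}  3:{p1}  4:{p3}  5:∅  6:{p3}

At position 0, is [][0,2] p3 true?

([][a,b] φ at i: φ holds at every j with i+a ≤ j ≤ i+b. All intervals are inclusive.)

Check p3 at every j in [0,2]:
  j=0: true
  j=1: true
  j=2: true
All positions satisfy it → formula holds.

Holds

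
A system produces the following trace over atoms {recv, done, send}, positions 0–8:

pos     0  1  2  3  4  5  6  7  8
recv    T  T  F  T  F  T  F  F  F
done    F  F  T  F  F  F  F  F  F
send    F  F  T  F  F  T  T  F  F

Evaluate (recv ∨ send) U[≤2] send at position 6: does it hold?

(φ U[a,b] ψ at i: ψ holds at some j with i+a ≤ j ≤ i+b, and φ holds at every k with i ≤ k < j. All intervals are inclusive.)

True

Need some j in [6,8] with send, and (recv ∨ send) at every k in [6,j-1].
  j=6: send holds; no prefix to check → satisfied.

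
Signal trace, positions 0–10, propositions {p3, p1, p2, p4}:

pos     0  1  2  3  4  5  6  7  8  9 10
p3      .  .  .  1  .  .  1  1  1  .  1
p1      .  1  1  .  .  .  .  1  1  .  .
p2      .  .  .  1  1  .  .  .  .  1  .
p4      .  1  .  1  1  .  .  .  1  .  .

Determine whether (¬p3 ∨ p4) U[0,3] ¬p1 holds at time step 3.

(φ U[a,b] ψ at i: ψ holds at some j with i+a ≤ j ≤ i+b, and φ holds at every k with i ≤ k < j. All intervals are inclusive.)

Need some j in [3,6] with ¬p1, and (¬p3 ∨ p4) at every k in [3,j-1].
  j=3: ¬p1 holds; no prefix to check → satisfied.

Yes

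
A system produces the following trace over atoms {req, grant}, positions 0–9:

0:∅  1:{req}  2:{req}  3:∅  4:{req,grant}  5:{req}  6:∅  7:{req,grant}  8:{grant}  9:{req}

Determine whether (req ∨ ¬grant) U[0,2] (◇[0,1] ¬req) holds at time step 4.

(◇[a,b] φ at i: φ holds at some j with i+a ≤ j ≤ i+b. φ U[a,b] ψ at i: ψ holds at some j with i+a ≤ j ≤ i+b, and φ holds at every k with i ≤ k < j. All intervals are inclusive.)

Need some j in [4,6] with ◇[0,1] ¬req, and (req ∨ ¬grant) at every k in [4,j-1].
  j=4: ◇[0,1] ¬req — fails (none in [4,5]).
  j=5: ◇[0,1] ¬req holds; (req ∨ ¬grant) holds at every k in [4,4] → satisfied.

Yes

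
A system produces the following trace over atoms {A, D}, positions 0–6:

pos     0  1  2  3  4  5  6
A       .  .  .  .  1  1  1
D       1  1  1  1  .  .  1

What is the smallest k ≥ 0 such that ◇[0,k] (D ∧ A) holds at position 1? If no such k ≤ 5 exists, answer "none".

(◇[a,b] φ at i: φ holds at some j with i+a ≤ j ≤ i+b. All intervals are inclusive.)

Scan j = 1,2,… for (D ∧ A):
  j=1: fails
  j=2: fails
  j=3: fails
  j=4: fails
  j=5: fails
  j=6: holds
First hit at j=6, so smallest k = 6-1 = 5.

5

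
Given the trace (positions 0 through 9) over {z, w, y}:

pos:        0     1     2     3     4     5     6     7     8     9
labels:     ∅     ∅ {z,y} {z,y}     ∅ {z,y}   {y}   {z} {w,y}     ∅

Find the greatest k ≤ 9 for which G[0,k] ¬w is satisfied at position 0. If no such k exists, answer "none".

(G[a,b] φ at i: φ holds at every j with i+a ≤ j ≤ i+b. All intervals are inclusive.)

¬w must hold from j=0 onward; find where it first fails.
  j=0: holds
  j=1: holds
  j=2: holds
  j=3: holds
  j=4: holds
  j=5: holds
  j=6: holds
  j=7: holds
  j=8: fails
Holds on [0,7], so largest k = 7.

7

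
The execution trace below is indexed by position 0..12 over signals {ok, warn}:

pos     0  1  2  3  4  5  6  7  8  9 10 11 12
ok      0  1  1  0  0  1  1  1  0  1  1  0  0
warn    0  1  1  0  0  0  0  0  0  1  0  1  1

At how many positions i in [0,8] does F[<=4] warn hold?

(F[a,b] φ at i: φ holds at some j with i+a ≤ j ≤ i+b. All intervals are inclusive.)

7

Evaluate at each i in [0,8]:
  i=0: ✓ (witness j=1)
  i=1: ✓ (witness j=1)
  i=2: ✓ (witness j=2)
  i=3: ✗ (none in [3,7])
  i=4: ✗ (none in [4,8])
  i=5: ✓ (witness j=9)
  i=6: ✓ (witness j=9)
  i=7: ✓ (witness j=9)
  i=8: ✓ (witness j=9)
Positions where it holds: {0, 1, 2, 5, 6, 7, 8} → 7.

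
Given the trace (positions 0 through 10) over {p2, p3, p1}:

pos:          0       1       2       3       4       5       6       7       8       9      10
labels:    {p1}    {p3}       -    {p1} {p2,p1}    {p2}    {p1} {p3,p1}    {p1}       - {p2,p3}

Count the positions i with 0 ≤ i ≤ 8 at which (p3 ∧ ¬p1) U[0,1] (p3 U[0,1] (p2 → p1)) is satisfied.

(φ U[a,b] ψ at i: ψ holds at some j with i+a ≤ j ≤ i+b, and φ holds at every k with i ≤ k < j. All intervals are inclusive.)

Evaluate at each i in [0,8]:
  i=0: ✓ (rhs at j=0)
  i=1: ✓ (rhs at j=1)
  i=2: ✓ (rhs at j=2)
  i=3: ✓ (rhs at j=3)
  i=4: ✓ (rhs at j=4)
  i=5: ✗ (lhs fails at k=5 before rhs at j=6)
  i=6: ✓ (rhs at j=6)
  i=7: ✓ (rhs at j=7)
  i=8: ✓ (rhs at j=8)
Positions where it holds: {0, 1, 2, 3, 4, 6, 7, 8} → 8.

8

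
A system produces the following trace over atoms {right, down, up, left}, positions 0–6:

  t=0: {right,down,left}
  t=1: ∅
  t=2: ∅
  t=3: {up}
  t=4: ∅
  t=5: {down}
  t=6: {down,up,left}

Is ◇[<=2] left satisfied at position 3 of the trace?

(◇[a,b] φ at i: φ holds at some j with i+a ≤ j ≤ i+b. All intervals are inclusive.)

No

Check left at each j in [3,5]:
  j=3: false
  j=4: false
  j=5: false
No position in the window satisfies it → formula fails.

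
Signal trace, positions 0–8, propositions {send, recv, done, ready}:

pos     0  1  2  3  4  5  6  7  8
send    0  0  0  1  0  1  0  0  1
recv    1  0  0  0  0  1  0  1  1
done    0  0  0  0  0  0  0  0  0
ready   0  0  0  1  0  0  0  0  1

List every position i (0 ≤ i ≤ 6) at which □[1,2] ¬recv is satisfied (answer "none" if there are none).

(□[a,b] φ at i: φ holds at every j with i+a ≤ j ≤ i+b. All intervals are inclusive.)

Evaluate at each i in [0,6]:
  i=0: ✓ (all of [1,2])
  i=1: ✓ (all of [2,3])
  i=2: ✓ (all of [3,4])
  i=3: ✗ (fails at j=5)
  i=4: ✗ (fails at j=5)
  i=5: ✗ (fails at j=7)
  i=6: ✗ (fails at j=7)

0, 1, 2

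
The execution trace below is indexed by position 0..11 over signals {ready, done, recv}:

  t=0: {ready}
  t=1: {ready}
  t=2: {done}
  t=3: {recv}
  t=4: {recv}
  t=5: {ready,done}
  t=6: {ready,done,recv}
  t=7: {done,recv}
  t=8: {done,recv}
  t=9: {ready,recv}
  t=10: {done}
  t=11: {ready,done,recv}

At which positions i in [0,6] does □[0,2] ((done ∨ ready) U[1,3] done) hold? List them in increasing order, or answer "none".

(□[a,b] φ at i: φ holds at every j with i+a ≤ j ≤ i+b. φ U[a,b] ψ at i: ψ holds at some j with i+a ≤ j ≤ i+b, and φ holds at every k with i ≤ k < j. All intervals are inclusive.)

5, 6

Evaluate at each i in [0,6]:
  i=0: ✗ (fails at j=2)
  i=1: ✗ (fails at j=2)
  i=2: ✗ (fails at j=2)
  i=3: ✗ (fails at j=3)
  i=4: ✗ (fails at j=4)
  i=5: ✓ (all of [5,7])
  i=6: ✓ (all of [6,8])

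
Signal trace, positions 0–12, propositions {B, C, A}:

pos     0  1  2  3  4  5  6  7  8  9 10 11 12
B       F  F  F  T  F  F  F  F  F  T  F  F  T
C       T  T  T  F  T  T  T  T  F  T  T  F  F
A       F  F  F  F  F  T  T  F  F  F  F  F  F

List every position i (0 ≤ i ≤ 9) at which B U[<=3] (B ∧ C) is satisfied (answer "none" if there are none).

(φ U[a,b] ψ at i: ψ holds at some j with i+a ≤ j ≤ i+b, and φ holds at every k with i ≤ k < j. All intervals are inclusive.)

Evaluate at each i in [0,9]:
  i=0: ✗ (no rhs in [0,3])
  i=1: ✗ (no rhs in [1,4])
  i=2: ✗ (no rhs in [2,5])
  i=3: ✗ (no rhs in [3,6])
  i=4: ✗ (no rhs in [4,7])
  i=5: ✗ (no rhs in [5,8])
  i=6: ✗ (lhs fails at k=6 before rhs at j=9)
  i=7: ✗ (lhs fails at k=7 before rhs at j=9)
  i=8: ✗ (lhs fails at k=8 before rhs at j=9)
  i=9: ✓ (rhs at j=9)

9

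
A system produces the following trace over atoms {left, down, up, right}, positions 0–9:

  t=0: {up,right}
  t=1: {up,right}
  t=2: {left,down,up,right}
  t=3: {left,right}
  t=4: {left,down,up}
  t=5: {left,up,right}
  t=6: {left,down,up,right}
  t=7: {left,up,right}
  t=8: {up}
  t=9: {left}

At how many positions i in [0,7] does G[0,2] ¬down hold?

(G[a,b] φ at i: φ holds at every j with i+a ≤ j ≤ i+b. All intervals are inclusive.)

Evaluate at each i in [0,7]:
  i=0: ✗ (fails at j=2)
  i=1: ✗ (fails at j=2)
  i=2: ✗ (fails at j=2)
  i=3: ✗ (fails at j=4)
  i=4: ✗ (fails at j=4)
  i=5: ✗ (fails at j=6)
  i=6: ✗ (fails at j=6)
  i=7: ✓ (all of [7,9])
Positions where it holds: {7} → 1.

1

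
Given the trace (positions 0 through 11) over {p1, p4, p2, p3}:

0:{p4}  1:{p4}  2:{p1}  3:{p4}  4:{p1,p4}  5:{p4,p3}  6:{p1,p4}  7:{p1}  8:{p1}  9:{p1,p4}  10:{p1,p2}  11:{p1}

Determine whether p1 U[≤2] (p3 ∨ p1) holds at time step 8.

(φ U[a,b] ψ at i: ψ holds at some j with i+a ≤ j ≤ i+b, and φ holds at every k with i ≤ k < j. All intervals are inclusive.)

Need some j in [8,10] with (p3 ∨ p1), and p1 at every k in [8,j-1].
  j=8: (p3 ∨ p1) holds; no prefix to check → satisfied.

True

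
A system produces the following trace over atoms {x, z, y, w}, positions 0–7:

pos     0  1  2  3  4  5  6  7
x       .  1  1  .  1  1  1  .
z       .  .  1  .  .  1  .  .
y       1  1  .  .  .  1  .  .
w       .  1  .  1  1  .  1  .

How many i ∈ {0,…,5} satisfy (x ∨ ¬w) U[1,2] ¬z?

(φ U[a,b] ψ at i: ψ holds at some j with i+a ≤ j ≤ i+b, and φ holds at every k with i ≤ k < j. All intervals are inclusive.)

Evaluate at each i in [0,5]:
  i=0: ✓ (rhs at j=1; lhs holds on [0,0])
  i=1: ✓ (rhs at j=3; lhs holds on [1,2])
  i=2: ✓ (rhs at j=3; lhs holds on [2,2])
  i=3: ✗ (lhs fails at k=3 before rhs at j=4)
  i=4: ✓ (rhs at j=6; lhs holds on [4,5])
  i=5: ✓ (rhs at j=6; lhs holds on [5,5])
Positions where it holds: {0, 1, 2, 4, 5} → 5.

5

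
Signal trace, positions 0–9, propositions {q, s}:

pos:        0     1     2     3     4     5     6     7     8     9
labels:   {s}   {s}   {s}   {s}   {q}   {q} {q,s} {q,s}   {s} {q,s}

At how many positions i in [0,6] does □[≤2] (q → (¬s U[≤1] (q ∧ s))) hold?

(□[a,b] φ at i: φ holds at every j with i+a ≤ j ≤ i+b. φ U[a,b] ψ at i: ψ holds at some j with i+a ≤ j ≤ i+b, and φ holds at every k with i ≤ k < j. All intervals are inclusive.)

Evaluate at each i in [0,6]:
  i=0: ✓ (all of [0,2])
  i=1: ✓ (all of [1,3])
  i=2: ✗ (fails at j=4)
  i=3: ✗ (fails at j=4)
  i=4: ✗ (fails at j=4)
  i=5: ✓ (all of [5,7])
  i=6: ✓ (all of [6,8])
Positions where it holds: {0, 1, 5, 6} → 4.

4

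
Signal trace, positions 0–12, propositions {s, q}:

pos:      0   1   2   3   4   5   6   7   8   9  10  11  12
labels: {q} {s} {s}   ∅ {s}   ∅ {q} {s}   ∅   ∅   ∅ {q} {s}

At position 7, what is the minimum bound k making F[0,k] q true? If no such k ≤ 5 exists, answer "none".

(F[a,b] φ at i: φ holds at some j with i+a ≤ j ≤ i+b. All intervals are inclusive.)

4

Scan j = 7,8,… for q:
  j=7: fails
  j=8: fails
  j=9: fails
  j=10: fails
  j=11: holds
First hit at j=11, so smallest k = 11-7 = 4.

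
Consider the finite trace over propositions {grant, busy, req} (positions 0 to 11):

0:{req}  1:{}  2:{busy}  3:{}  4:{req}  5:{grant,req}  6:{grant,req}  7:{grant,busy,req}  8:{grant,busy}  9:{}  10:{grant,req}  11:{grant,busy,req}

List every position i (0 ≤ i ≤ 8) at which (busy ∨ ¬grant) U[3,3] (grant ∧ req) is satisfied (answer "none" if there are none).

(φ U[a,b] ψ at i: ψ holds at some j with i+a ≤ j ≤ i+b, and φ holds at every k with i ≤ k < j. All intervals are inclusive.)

2, 7

Evaluate at each i in [0,8]:
  i=0: ✗ (no rhs in [3,3])
  i=1: ✗ (no rhs in [4,4])
  i=2: ✓ (rhs at j=5; lhs holds on [2,4])
  i=3: ✗ (lhs fails at k=5 before rhs at j=6)
  i=4: ✗ (lhs fails at k=5 before rhs at j=7)
  i=5: ✗ (no rhs in [8,8])
  i=6: ✗ (no rhs in [9,9])
  i=7: ✓ (rhs at j=10; lhs holds on [7,9])
  i=8: ✗ (lhs fails at k=10 before rhs at j=11)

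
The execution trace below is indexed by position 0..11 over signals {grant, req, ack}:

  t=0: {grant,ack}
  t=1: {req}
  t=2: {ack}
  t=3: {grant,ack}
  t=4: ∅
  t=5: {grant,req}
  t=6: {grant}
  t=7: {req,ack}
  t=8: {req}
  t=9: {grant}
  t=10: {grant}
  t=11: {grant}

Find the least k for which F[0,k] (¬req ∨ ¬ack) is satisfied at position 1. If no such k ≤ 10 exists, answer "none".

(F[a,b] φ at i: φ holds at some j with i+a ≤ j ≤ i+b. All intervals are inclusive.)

0

Scan j = 1,2,… for (¬req ∨ ¬ack):
  j=1: holds
First hit at j=1, so smallest k = 1-1 = 0.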